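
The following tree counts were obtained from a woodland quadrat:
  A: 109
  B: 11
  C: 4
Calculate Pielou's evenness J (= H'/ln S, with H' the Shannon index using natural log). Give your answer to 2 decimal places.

0.40

Total N = 109+11+4 = 124, so the proportions are 0.879, 0.0887, 0.0323 (working shown to 4 dp, full precision carried).
H' = −Σ pᵢ ln pᵢ = −((-0.1133) + (-0.2149) + (-0.1108)) = 0.4390.
With S = 3 species, ln S = 1.0986, so J = 0.4390/1.0986 = 0.3996, i.e. 0.40 to 2 decimal places.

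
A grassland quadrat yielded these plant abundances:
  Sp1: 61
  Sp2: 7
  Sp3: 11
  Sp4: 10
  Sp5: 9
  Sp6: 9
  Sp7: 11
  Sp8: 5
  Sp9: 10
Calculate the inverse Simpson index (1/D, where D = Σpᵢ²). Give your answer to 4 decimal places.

4.0211

Total N = 61+7+11+10+9+9+11+5+10 = 133, so the proportions are 0.45864662, 0.05263158, 0.08270677, 0.07518797, 0.06766917, 0.06766917, 0.08270677, 0.03759398, 0.07518797 (working shown to 8 dp, full precision carried).
D = 0.45864662² + 0.05263158² + 0.08270677² + 0.07518797² + 0.06766917² + 0.06766917² + 0.08270677² + 0.03759398² + 0.07518797² = 0.21035672 + 0.00277008 + 0.00684041 + 0.00565323 + 0.00457912 + 0.00457912 + 0.00684041 + 0.00141331 + 0.00565323 = 0.24868562.
So 1/D = 4.021141, i.e. 4.0211 to 4 decimal places.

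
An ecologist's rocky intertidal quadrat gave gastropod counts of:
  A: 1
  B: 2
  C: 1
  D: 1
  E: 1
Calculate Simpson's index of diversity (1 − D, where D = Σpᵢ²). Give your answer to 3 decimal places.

Total N = 1+2+1+1+1 = 6, so the proportions are 0.16667, 0.33333, 0.16667, 0.16667, 0.16667 (working shown to 5 dp, full precision carried).
D = 0.16667² + 0.33333² + 0.16667² + 0.16667² + 0.16667² = 0.02778 + 0.11111 + 0.02778 + 0.02778 + 0.02778 = 0.22222.
So 1 − D = 0.77778, i.e. 0.778 to 3 decimal places.

0.778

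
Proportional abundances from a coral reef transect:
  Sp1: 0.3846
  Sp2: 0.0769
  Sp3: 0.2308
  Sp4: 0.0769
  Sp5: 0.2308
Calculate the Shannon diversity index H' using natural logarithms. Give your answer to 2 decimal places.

1.44

Each pᵢ ln pᵢ term (working shown to 4 dp, full precision carried): 0.3846×(-0.9556)=-0.3675, 0.0769×(-2.5652)=-0.1973, 0.2308×(-1.4662)=-0.3384, 0.0769×(-2.5652)=-0.1973, 0.2308×(-1.4662)=-0.3384.
Sum = -1.4388, so H' = 1.44.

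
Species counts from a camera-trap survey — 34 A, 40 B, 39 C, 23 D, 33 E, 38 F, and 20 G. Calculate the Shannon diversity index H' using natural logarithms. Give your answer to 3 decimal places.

1.918

Total N = 34+40+39+23+33+38+20 = 227, so the proportions are 0.14978, 0.17621, 0.17181, 0.10132, 0.14537, 0.1674, 0.08811 (working shown to 5 dp, full precision carried).
Each pᵢ ln pᵢ term: 0.14978×(-1.89859)=-0.28437, 0.17621×(-1.73607)=-0.30592, 0.17181×(-1.76139)=-0.30262, 0.10132×(-2.28946)=-0.23197, 0.14537×(-1.92844)=-0.28035, 0.1674×(-1.78736)=-0.29921, 0.08811×(-2.42922)=-0.21403.
Sum = -1.91845, so H' = 1.918.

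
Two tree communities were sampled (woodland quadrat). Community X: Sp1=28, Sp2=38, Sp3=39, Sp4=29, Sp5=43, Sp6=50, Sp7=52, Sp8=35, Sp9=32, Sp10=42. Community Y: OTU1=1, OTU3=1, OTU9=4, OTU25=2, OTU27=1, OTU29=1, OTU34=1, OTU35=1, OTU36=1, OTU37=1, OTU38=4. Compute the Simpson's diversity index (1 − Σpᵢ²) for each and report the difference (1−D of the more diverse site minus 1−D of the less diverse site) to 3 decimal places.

Community X: N=388, proportions 0.072165, 0.097938, 0.100515, 0.074742, 0.110825, 0.128866, 0.134021, 0.090206, 0.082474, 0.108247, giving 1−D = 0.896004 (working shown to 6 dp, full precision carried).
Community Y: N=18, proportions 0.055556, 0.055556, 0.222222, 0.111111, 0.055556, 0.055556, 0.055556, 0.055556, 0.055556, 0.055556, 0.222222, giving 1−D = 0.864198.
Difference = |0.896004 − 0.864198| = 0.031806, i.e. 0.032 to 3 decimal places.

0.032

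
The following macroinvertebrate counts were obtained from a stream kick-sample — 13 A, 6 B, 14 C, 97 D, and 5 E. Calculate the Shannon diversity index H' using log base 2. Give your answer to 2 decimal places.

1.38

Total N = 13+6+14+97+5 = 135, so the proportions are 0.0963, 0.0444, 0.1037, 0.7185, 0.037 (working shown to 4 dp, full precision carried).
Each pᵢ log₂ pᵢ term: 0.0963×(-3.3764)=-0.3251, 0.0444×(-4.4919)=-0.1996, 0.1037×(-3.2695)=-0.3391, 0.7185×(-0.4769)=-0.3427, 0.037×(-4.7549)=-0.1761.
Sum = -1.3826, so H' = 1.38.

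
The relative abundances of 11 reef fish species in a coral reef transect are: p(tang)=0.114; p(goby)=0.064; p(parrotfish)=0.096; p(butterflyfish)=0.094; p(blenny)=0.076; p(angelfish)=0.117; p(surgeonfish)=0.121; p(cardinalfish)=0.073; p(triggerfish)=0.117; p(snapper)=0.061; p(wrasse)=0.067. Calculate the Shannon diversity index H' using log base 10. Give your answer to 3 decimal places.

1.028

Each pᵢ log₁₀ pᵢ term (working shown to 5 dp, full precision carried): 0.114×(-0.94310)=-0.10751, 0.064×(-1.19382)=-0.07640, 0.096×(-1.01773)=-0.09770, 0.094×(-1.02687)=-0.09653, 0.076×(-1.11919)=-0.08506, 0.117×(-0.93181)=-0.10902, 0.121×(-0.91721)=-0.11098, 0.073×(-1.13668)=-0.08298, 0.117×(-0.93181)=-0.10902, 0.061×(-1.21467)=-0.07409, 0.067×(-1.17393)=-0.07865.
Sum = -1.02796, so H' = 1.028.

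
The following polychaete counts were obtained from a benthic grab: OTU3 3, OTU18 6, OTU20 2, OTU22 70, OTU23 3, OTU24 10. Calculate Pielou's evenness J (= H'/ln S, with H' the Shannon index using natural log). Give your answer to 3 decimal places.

Total N = 3+6+2+70+3+10 = 94, so the proportions are 0.03191, 0.06383, 0.02128, 0.74468, 0.03191, 0.10638 (working shown to 5 dp, full precision carried).
H' = −Σ pᵢ ln pᵢ = −((-0.10994) + (-0.17563) + (-0.08192) + (-0.21953) + (-0.10994) + (-0.23837)) = 0.93533.
With S = 6 species, ln S = 1.79176, so J = 0.93533/1.79176 = 0.52202, i.e. 0.522 to 3 decimal places.

0.522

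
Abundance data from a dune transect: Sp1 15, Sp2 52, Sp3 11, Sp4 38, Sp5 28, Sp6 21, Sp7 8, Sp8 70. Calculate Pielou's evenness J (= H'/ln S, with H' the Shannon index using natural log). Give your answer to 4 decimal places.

0.8962

Total N = 15+52+11+38+28+21+8+70 = 243, so the proportions are 0.061728, 0.213992, 0.045267, 0.156379, 0.115226, 0.08642, 0.032922, 0.288066 (working shown to 6 dp, full precision carried).
H' = −Σ pᵢ ln pᵢ = −((-0.171914) + (-0.329936) + (-0.140110) + (-0.290157) + (-0.248988) + (-0.211602) + (-0.112383) + (-0.358517)) = 1.863607.
With S = 8 species, ln S = 2.079442, so J = 1.863607/2.079442 = 0.896205, i.e. 0.8962 to 4 decimal places.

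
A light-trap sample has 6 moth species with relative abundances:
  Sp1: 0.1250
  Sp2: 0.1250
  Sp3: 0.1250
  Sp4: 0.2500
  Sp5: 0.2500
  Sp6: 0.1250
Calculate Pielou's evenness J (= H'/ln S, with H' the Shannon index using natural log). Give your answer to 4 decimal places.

H' = −Σ pᵢ ln pᵢ = −((-0.259930) + (-0.259930) + (-0.259930) + (-0.346574) + (-0.346574) + (-0.259930)) = 1.732868 (working shown to 6 dp, full precision carried).
With S = 6 species, ln S = 1.791759, so J = 1.732868/1.791759 = 0.967132, i.e. 0.9671 to 4 decimal places.

0.9671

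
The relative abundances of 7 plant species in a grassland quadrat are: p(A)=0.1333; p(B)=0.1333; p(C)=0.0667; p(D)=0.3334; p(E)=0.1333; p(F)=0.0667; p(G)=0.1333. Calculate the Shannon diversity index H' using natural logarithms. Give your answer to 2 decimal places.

1.80

Each pᵢ ln pᵢ term (working shown to 4 dp, full precision carried): 0.1333×(-2.0152)=-0.2686, 0.1333×(-2.0152)=-0.2686, 0.0667×(-2.7076)=-0.1806, 0.3334×(-1.0984)=-0.3662, 0.1333×(-2.0152)=-0.2686, 0.0667×(-2.7076)=-0.1806, 0.1333×(-2.0152)=-0.2686.
Sum = -1.8019, so H' = 1.80.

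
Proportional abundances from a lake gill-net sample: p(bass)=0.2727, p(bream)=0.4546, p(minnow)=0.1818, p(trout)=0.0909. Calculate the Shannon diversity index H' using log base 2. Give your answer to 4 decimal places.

Each pᵢ log₂ pᵢ term (working shown to 6 dp, full precision carried): 0.2727×(-1.874613)=-0.511207, 0.4546×(-1.137330)=-0.517030, 0.1818×(-2.459576)=-0.447151, 0.0909×(-3.459576)=-0.314475.
Sum = -1.789864, so H' = 1.7899.

1.7899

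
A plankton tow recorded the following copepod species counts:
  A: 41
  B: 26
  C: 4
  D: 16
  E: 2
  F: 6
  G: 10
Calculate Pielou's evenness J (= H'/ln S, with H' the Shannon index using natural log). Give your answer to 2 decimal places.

0.82

Total N = 41+26+4+16+2+6+10 = 105, so the proportions are 0.3905, 0.2476, 0.0381, 0.1524, 0.019, 0.0571, 0.0952 (working shown to 4 dp, full precision carried).
H' = −Σ pᵢ ln pᵢ = −((-0.3672) + (-0.3456) + (-0.1245) + (-0.2867) + (-0.0754) + (-0.1636) + (-0.2239)) = 1.5869.
With S = 7 species, ln S = 1.9459, so J = 1.5869/1.9459 = 0.8155, i.e. 0.82 to 2 decimal places.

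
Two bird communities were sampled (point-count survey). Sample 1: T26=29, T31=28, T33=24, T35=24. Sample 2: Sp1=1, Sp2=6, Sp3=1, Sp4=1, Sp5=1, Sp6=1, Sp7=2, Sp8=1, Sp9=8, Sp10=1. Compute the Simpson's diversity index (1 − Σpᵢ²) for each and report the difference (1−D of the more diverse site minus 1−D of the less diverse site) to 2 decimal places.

0.04

Sample 1: N=105, proportions 0.2762, 0.2667, 0.2286, 0.2286, giving 1−D = 0.7481 (working shown to 4 dp, full precision carried).
Sample 2: N=23, proportions 0.0435, 0.2609, 0.0435, 0.0435, 0.0435, 0.0435, 0.087, 0.0435, 0.3478, 0.0435, giving 1−D = 0.7902.
Difference = |0.7481 − 0.7902| = 0.0421, i.e. 0.04 to 2 decimal places.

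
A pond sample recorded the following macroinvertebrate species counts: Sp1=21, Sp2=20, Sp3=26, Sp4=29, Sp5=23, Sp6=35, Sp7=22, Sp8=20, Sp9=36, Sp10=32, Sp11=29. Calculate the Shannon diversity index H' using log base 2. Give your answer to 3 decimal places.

Total N = 21+20+26+29+23+35+22+20+36+32+29 = 293, so the proportions are 0.07167, 0.06826, 0.08874, 0.09898, 0.0785, 0.11945, 0.07509, 0.06826, 0.12287, 0.10922, 0.09898 (working shown to 5 dp, full precision carried).
Each pᵢ log₂ pᵢ term: 0.07167×(-3.80244)=-0.27253, 0.06826×(-3.87283)=-0.26436, 0.08874×(-3.49432)=-0.31008, 0.09898×(-3.33678)=-0.33026, 0.0785×(-3.67119)=-0.28818, 0.11945×(-3.06547)=-0.36618, 0.07509×(-3.73533)=-0.28047, 0.06826×(-3.87283)=-0.26436, 0.12287×(-3.02483)=-0.37165, 0.10922×(-3.19476)=-0.34892, 0.09898×(-3.33678)=-0.33026.
Sum = -3.42724, so H' = 3.427.

3.427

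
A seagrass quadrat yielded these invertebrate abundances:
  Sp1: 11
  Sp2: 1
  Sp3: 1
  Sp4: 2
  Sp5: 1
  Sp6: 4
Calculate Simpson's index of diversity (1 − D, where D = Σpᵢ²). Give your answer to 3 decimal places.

Total N = 11+1+1+2+1+4 = 20, so the proportions are 0.55, 0.05, 0.05, 0.1, 0.05, 0.2 (working shown to 5 dp, full precision carried).
D = 0.55² + 0.05² + 0.05² + 0.1² + 0.05² + 0.2² = 0.30250 + 0.00250 + 0.00250 + 0.01000 + 0.00250 + 0.04000 = 0.36000.
So 1 − D = 0.64000, i.e. 0.640 to 3 decimal places.

0.640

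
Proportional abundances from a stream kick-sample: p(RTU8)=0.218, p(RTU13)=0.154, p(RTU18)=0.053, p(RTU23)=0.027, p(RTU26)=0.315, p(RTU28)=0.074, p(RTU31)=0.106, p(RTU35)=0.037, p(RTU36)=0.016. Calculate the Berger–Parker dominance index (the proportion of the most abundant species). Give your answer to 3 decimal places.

The largest proportion is 0.315, i.e. d = 0.315 to 3 decimal places.

0.315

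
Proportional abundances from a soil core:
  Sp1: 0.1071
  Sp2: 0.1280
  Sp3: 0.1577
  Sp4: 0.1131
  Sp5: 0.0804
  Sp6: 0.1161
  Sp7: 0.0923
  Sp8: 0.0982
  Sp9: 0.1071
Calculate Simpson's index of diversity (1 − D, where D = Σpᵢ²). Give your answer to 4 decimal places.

0.8849

D = 0.1071² + 0.128² + 0.1577² + 0.1131² + 0.0804² + 0.1161² + 0.0923² + 0.0982² + 0.1071² = 0.011470 + 0.016384 + 0.024869 + 0.012792 + 0.006464 + 0.013479 + 0.008519 + 0.009643 + 0.011470 = 0.115092 (working shown to 6 dp, full precision carried).
So 1 − D = 0.884908, i.e. 0.8849 to 4 decimal places.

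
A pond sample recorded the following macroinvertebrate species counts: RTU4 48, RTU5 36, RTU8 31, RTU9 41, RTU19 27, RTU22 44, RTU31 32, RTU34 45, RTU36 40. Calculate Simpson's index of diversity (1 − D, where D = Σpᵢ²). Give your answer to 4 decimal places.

0.8854

Total N = 48+36+31+41+27+44+32+45+40 = 344, so the proportions are 0.139535, 0.104651, 0.090116, 0.119186, 0.078488, 0.127907, 0.093023, 0.130814, 0.116279 (working shown to 6 dp, full precision carried).
D = 0.139535² + 0.104651² + 0.090116² + 0.119186² + 0.078488² + 0.127907² + 0.093023² + 0.130814² + 0.116279² = 0.019470 + 0.010952 + 0.008121 + 0.014205 + 0.006160 + 0.016360 + 0.008653 + 0.017112 + 0.013521 = 0.114555.
So 1 − D = 0.885445, i.e. 0.8854 to 4 decimal places.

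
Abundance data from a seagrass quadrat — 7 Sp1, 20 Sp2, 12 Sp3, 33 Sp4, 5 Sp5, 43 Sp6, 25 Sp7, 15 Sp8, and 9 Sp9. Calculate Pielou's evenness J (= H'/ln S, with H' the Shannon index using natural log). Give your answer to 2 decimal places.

Total N = 7+20+12+33+5+43+25+15+9 = 169, so the proportions are 0.0414, 0.1183, 0.071, 0.1953, 0.0296, 0.2544, 0.1479, 0.0888, 0.0533 (working shown to 4 dp, full precision carried).
H' = −Σ pᵢ ln pᵢ = −((-0.1319) + (-0.2526) + (-0.1878) + (-0.3189) + (-0.1042) + (-0.3482) + (-0.2827) + (-0.2150) + (-0.1562)) = 1.9974.
With S = 9 species, ln S = 2.1972, so J = 1.9974/2.1972 = 0.9091, i.e. 0.91 to 2 decimal places.

0.91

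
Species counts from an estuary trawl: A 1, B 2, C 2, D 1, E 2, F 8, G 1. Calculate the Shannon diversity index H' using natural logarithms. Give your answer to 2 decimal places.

1.61

Total N = 1+2+2+1+2+8+1 = 17, so the proportions are 0.0588, 0.1176, 0.1176, 0.0588, 0.1176, 0.4706, 0.0588 (working shown to 4 dp, full precision carried).
Each pᵢ ln pᵢ term: 0.0588×(-2.8332)=-0.1667, 0.1176×(-2.1401)=-0.2518, 0.1176×(-2.1401)=-0.2518, 0.0588×(-2.8332)=-0.1667, 0.1176×(-2.1401)=-0.2518, 0.4706×(-0.7538)=-0.3547, 0.0588×(-2.8332)=-0.1667.
Sum = -1.6100, so H' = 1.61.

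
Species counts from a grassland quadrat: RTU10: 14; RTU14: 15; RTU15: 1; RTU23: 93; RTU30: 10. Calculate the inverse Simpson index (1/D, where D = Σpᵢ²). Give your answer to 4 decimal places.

1.9288

Total N = 14+15+1+93+10 = 133, so the proportions are 0.1052632, 0.112782, 0.0075188, 0.6992481, 0.075188 (working shown to 7 dp, full precision carried).
D = 0.1052632² + 0.112782² + 0.0075188² + 0.6992481² + 0.075188² = 0.0110803 + 0.0127198 + 0.0000565 + 0.4889479 + 0.0056532 = 0.5184578.
So 1/D = 1.928797, i.e. 1.9288 to 4 decimal places.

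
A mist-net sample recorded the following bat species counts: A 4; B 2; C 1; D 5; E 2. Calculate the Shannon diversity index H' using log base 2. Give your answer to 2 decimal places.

2.12

Total N = 4+2+1+5+2 = 14, so the proportions are 0.2857, 0.1429, 0.0714, 0.3571, 0.1429 (working shown to 4 dp, full precision carried).
Each pᵢ log₂ pᵢ term: 0.2857×(-1.8074)=-0.5164, 0.1429×(-2.8074)=-0.4011, 0.0714×(-3.8074)=-0.2720, 0.3571×(-1.4854)=-0.5305, 0.1429×(-2.8074)=-0.4011.
Sum = -2.1210, so H' = 2.12.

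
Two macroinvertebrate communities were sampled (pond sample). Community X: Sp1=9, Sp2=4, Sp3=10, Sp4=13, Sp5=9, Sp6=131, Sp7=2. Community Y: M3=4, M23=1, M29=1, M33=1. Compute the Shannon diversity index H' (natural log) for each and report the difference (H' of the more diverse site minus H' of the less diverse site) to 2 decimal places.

0.14

Community X: N=178, proportions 0.0506, 0.0225, 0.0562, 0.073, 0.0506, 0.736, 0.0112, giving H' = 1.0160 (working shown to 4 dp, full precision carried).
Community Y: N=7, proportions 0.5714, 0.1429, 0.1429, 0.1429, giving H' = 1.1537.
Difference = |1.0160 − 1.1537| = 0.1377, i.e. 0.14 to 2 decimal places.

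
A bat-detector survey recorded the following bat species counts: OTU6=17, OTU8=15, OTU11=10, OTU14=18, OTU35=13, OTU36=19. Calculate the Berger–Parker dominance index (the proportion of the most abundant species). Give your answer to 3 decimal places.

Total N = 17+15+10+18+13+19 = 92, so the proportions are 0.18478, 0.16304, 0.1087, 0.19565, 0.1413, 0.20652 (working shown to 5 dp, full precision carried).
The largest proportion is 0.20652, i.e. d = 0.207 to 3 decimal places.

0.207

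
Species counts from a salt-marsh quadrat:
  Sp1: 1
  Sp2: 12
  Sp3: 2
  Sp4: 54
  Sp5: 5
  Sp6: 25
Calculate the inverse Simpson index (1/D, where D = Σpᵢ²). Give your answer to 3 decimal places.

Total N = 1+12+2+54+5+25 = 99, so the proportions are 0.010101, 0.121212, 0.020202, 0.545455, 0.050505, 0.252525 (working shown to 6 dp, full precision carried).
D = 0.010101² + 0.121212² + 0.020202² + 0.545455² + 0.050505² + 0.252525² = 0.000102 + 0.014692 + 0.000408 + 0.297521 + 0.002551 + 0.063769 = 0.379043.
So 1/D = 2.63822, i.e. 2.638 to 3 decimal places.

2.638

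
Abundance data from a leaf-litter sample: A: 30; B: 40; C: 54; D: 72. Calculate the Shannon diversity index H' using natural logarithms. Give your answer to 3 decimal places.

Total N = 30+40+54+72 = 196, so the proportions are 0.15306, 0.20408, 0.27551, 0.36735 (working shown to 5 dp, full precision carried).
Each pᵢ ln pᵢ term: 0.15306×(-1.87692)=-0.28728, 0.20408×(-1.58924)=-0.32433, 0.27551×(-1.28913)=-0.35517, 0.36735×(-1.00145)=-0.36788.
Sum = -1.33466, so H' = 1.335.

1.335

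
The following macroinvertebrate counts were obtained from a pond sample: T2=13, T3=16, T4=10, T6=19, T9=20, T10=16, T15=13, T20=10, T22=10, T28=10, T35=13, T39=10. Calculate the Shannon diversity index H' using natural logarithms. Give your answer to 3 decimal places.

Total N = 13+16+10+19+20+16+13+10+10+10+13+10 = 160, so the proportions are 0.08125, 0.1, 0.0625, 0.11875, 0.125, 0.1, 0.08125, 0.0625, 0.0625, 0.0625, 0.08125, 0.0625 (working shown to 5 dp, full precision carried).
Each pᵢ ln pᵢ term: 0.08125×(-2.51022)=-0.20396, 0.1×(-2.30259)=-0.23026, 0.0625×(-2.77259)=-0.17329, 0.11875×(-2.13073)=-0.25302, 0.125×(-2.07944)=-0.25993, 0.1×(-2.30259)=-0.23026, 0.08125×(-2.51022)=-0.20396, 0.0625×(-2.77259)=-0.17329, 0.0625×(-2.77259)=-0.17329, 0.0625×(-2.77259)=-0.17329, 0.08125×(-2.51022)=-0.20396, 0.0625×(-2.77259)=-0.17329.
Sum = -2.45177, so H' = 2.452.

2.452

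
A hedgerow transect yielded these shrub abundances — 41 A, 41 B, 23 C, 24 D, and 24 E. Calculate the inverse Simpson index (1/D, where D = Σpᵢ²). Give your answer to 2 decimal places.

4.64

Total N = 41+41+23+24+24 = 153, so the proportions are 0.267974, 0.267974, 0.150327, 0.156863, 0.156863 (working shown to 6 dp, full precision carried).
D = 0.267974² + 0.267974² + 0.150327² + 0.156863² + 0.156863² = 0.071810 + 0.071810 + 0.022598 + 0.024606 + 0.024606 = 0.215430.
So 1/D = 4.6419, i.e. 4.64 to 2 decimal places.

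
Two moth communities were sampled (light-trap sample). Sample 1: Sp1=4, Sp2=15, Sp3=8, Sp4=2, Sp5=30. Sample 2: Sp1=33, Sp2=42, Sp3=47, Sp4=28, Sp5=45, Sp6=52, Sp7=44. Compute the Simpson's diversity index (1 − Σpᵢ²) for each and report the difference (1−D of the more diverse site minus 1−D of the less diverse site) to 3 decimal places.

0.200

Sample 1: N=59, proportions 0.0678, 0.25424, 0.13559, 0.0339, 0.50847, giving 1−D = 0.65269 (working shown to 5 dp, full precision carried).
Sample 2: N=291, proportions 0.1134, 0.14433, 0.16151, 0.09622, 0.15464, 0.17869, 0.1512, giving 1−D = 0.85226.
Difference = |0.65269 − 0.85226| = 0.19957, i.e. 0.200 to 3 decimal places.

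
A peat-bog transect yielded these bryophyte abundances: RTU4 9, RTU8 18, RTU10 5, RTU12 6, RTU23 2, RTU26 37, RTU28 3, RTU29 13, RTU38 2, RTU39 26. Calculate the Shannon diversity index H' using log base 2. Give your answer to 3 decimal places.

Total N = 9+18+5+6+2+37+3+13+2+26 = 121, so the proportions are 0.07438, 0.14876, 0.04132, 0.04959, 0.01653, 0.30579, 0.02479, 0.10744, 0.01653, 0.21488 (working shown to 5 dp, full precision carried).
Each pᵢ log₂ pᵢ term: 0.07438×(-3.74894)=-0.27885, 0.14876×(-2.74894)=-0.40893, 0.04132×(-4.59694)=-0.18996, 0.04959×(-4.33390)=-0.21490, 0.01653×(-5.91886)=-0.09783, 0.30579×(-1.70941)=-0.52271, 0.02479×(-5.33390)=-0.13225, 0.10744×(-3.21842)=-0.34578, 0.01653×(-5.91886)=-0.09783, 0.21488×(-2.21842)=-0.47669.
Sum = -2.76573, so H' = 2.766.

2.766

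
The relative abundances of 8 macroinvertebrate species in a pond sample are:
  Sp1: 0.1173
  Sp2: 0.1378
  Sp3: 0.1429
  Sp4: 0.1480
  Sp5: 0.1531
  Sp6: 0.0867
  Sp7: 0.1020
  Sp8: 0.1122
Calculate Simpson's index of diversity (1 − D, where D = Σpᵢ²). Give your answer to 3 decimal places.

0.871

D = 0.1173² + 0.1378² + 0.1429² + 0.148² + 0.1531² + 0.0867² + 0.102² + 0.1122² = 0.01376 + 0.01899 + 0.02042 + 0.02190 + 0.02344 + 0.00752 + 0.01040 + 0.01259 = 0.12902 (working shown to 5 dp, full precision carried).
So 1 − D = 0.87098, i.e. 0.871 to 3 decimal places.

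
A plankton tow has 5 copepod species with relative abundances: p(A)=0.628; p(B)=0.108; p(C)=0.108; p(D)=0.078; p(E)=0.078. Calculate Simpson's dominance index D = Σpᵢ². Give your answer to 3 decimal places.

0.430

D = 0.628² + 0.108² + 0.108² + 0.078² + 0.078² = 0.39438 + 0.01166 + 0.01166 + 0.00608 + 0.00608 = 0.42988 (working shown to 5 dp, full precision carried).
To 3 decimal places, D = 0.430.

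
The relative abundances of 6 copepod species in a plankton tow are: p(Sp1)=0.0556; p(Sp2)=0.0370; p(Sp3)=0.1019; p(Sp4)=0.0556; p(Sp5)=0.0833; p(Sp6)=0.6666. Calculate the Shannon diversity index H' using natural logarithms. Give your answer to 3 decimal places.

Each pᵢ ln pᵢ term (working shown to 5 dp, full precision carried): 0.0556×(-2.88957)=-0.16066, 0.037×(-3.29684)=-0.12198, 0.1019×(-2.28376)=-0.23272, 0.0556×(-2.88957)=-0.16066, 0.0833×(-2.48531)=-0.20703, 0.6666×(-0.40557)=-0.27035.
Sum = -1.15339, so H' = 1.153.

1.153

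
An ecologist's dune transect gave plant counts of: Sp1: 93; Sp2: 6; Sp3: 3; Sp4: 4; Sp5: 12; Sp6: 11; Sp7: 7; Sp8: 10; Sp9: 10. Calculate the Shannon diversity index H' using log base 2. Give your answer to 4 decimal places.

Total N = 93+6+3+4+12+11+7+10+10 = 156, so the proportions are 0.596154, 0.038462, 0.019231, 0.025641, 0.076923, 0.070513, 0.044872, 0.064103, 0.064103 (working shown to 6 dp, full precision carried).
Each pᵢ log₂ pᵢ term: 0.596154×(-0.746243)=-0.444876, 0.038462×(-4.700440)=-0.180786, 0.019231×(-5.700440)=-0.109624, 0.025641×(-5.285402)=-0.135523, 0.076923×(-3.700440)=-0.284649, 0.070513×(-3.825971)=-0.269780, 0.044872×(-4.478047)=-0.200938, 0.064103×(-3.963474)=-0.254069, 0.064103×(-3.963474)=-0.254069.
Sum = -2.134314, so H' = 2.1343.

2.1343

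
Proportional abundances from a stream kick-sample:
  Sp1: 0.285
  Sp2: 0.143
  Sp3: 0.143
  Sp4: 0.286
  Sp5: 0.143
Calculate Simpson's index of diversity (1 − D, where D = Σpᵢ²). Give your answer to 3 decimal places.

0.776

D = 0.285² + 0.143² + 0.143² + 0.286² + 0.143² = 0.08122 + 0.02045 + 0.02045 + 0.08180 + 0.02045 = 0.22437 (working shown to 5 dp, full precision carried).
So 1 − D = 0.77563, i.e. 0.776 to 3 decimal places.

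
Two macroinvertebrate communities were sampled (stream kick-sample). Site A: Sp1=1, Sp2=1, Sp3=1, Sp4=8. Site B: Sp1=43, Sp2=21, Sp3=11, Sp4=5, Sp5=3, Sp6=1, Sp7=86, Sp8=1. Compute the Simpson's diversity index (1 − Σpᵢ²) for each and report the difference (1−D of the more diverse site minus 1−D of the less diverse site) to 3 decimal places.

Site A: N=11, proportions 0.09091, 0.09091, 0.09091, 0.72727, giving 1−D = 0.44628 (working shown to 5 dp, full precision carried).
Site B: N=171, proportions 0.25146, 0.12281, 0.06433, 0.02924, 0.01754, 0.00585, 0.50292, 0.00585, giving 1−D = 0.66338.
Difference = |0.44628 − 0.66338| = 0.21710, i.e. 0.217 to 3 decimal places.

0.217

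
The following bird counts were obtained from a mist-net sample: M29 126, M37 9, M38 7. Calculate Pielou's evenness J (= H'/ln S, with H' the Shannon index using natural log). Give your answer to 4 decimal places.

Total N = 126+9+7 = 142, so the proportions are 0.887324, 0.06338, 0.049296 (working shown to 6 dp, full precision carried).
H' = −Σ pᵢ ln pᵢ = −((-0.106075) + (-0.174841) + (-0.148376)) = 0.429292.
With S = 3 species, ln S = 1.098612, so J = 0.429292/1.098612 = 0.390759, i.e. 0.3908 to 4 decimal places.

0.3908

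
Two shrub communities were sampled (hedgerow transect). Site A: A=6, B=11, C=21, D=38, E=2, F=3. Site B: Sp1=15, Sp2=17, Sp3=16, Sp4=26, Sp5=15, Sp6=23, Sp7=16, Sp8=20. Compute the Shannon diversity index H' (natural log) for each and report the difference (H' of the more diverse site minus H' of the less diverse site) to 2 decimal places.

0.68

Site A: N=81, proportions 0.0741, 0.1358, 0.2593, 0.4691, 0.0247, 0.037, giving H' = 1.3824 (working shown to 4 dp, full precision carried).
Site B: N=148, proportions 0.1014, 0.1149, 0.1081, 0.1757, 0.1014, 0.1554, 0.1081, 0.1351, giving H' = 2.0589.
Difference = |1.3824 − 2.0589| = 0.6765, i.e. 0.68 to 2 decimal places.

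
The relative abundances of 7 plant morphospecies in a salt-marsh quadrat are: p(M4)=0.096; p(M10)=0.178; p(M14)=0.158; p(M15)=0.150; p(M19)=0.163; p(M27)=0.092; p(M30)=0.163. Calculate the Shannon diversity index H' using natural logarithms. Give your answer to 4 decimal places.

Each pᵢ ln pᵢ term (working shown to 6 dp, full precision carried): 0.096×(-2.343407)=-0.224967, 0.178×(-1.725972)=-0.307223, 0.158×(-1.845160)=-0.291535, 0.15×(-1.897120)=-0.284568, 0.163×(-1.814005)=-0.295683, 0.092×(-2.385967)=-0.219509, 0.163×(-1.814005)=-0.295683.
Sum = -1.919168, so H' = 1.9192.

1.9192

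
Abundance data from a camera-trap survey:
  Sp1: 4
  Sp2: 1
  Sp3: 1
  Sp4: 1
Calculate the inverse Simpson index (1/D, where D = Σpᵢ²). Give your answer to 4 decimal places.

Total N = 4+1+1+1 = 7, so the proportions are 0.5714286, 0.1428571, 0.1428571, 0.1428571 (working shown to 7 dp, full precision carried).
D = 0.5714286² + 0.1428571² + 0.1428571² + 0.1428571² = 0.3265306 + 0.0204082 + 0.0204082 + 0.0204082 = 0.3877551.
So 1/D = 2.578947, i.e. 2.5789 to 4 decimal places.

2.5789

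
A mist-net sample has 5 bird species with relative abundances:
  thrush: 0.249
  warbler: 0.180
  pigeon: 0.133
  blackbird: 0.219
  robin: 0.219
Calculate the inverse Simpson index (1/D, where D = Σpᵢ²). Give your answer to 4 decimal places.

D = 0.249² + 0.18² + 0.133² + 0.219² + 0.219² = 0.06200100 + 0.03240000 + 0.01768900 + 0.04796100 + 0.04796100 = 0.20801200 (working shown to 8 dp, full precision carried).
So 1/D = 4.807415, i.e. 4.8074 to 4 decimal places.

4.8074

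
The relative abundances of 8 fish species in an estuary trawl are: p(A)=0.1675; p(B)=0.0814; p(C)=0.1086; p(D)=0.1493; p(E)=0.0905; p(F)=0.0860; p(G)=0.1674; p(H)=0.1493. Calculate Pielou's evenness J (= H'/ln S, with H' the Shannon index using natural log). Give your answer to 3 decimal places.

0.981

H' = −Σ pᵢ ln pᵢ = −((-0.29928) + (-0.20418) + (-0.24110) + (-0.28394) + (-0.21742) + (-0.21099) + (-0.29921) + (-0.28394)) = 2.04006 (working shown to 5 dp, full precision carried).
With S = 8 species, ln S = 2.07944, so J = 2.04006/2.07944 = 0.98106, i.e. 0.981 to 3 decimal places.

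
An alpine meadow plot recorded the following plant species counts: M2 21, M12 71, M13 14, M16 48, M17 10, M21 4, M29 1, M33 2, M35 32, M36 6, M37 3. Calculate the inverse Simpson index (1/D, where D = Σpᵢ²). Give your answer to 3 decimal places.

Total N = 21+71+14+48+10+4+1+2+32+6+3 = 212, so the proportions are 0.0990566, 0.3349057, 0.0660377, 0.2264151, 0.0471698, 0.0188679, 0.004717, 0.009434, 0.1509434, 0.0283019, 0.0141509 (working shown to 7 dp, full precision carried).
D = 0.0990566² + 0.3349057² + 0.0660377² + 0.2264151² + 0.0471698² + 0.0188679² + 0.004717² + 0.009434² + 0.1509434² + 0.0283019² + 0.0141509² = 0.0098122 + 0.1121618 + 0.0043610 + 0.0512638 + 0.0022250 + 0.0003560 + 0.0000222 + 0.0000890 + 0.0227839 + 0.0008010 + 0.0002002 = 0.2040762.
So 1/D = 4.90013, i.e. 4.900 to 3 decimal places.

4.900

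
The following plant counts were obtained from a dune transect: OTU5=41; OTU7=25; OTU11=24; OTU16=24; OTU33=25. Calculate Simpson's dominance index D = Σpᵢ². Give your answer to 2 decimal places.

Total N = 41+25+24+24+25 = 139, so the proportions are 0.295, 0.1799, 0.1727, 0.1727, 0.1799 (working shown to 4 dp, full precision carried).
D = 0.295² + 0.1799² + 0.1727² + 0.1727² + 0.1799² = 0.0870 + 0.0323 + 0.0298 + 0.0298 + 0.0323 = 0.2113.
To 2 decimal places, D = 0.21.

0.21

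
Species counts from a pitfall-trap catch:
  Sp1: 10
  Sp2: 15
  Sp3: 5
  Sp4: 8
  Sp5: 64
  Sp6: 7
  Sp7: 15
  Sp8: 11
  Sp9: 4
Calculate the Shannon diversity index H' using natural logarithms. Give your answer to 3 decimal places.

Total N = 10+15+5+8+64+7+15+11+4 = 139, so the proportions are 0.07194, 0.10791, 0.03597, 0.05755, 0.46043, 0.05036, 0.10791, 0.07914, 0.02878 (working shown to 5 dp, full precision carried).
Each pᵢ ln pᵢ term: 0.07194×(-2.63189)=-0.18934, 0.10791×(-2.22642)=-0.24026, 0.03597×(-3.32504)=-0.11961, 0.05755×(-2.85503)=-0.16432, 0.46043×(-0.77559)=-0.35711, 0.05036×(-2.98856)=-0.15050, 0.10791×(-2.22642)=-0.24026, 0.07914×(-2.53658)=-0.20074, 0.02878×(-3.54818)=-0.10211.
Sum = -1.76424, so H' = 1.764.

1.764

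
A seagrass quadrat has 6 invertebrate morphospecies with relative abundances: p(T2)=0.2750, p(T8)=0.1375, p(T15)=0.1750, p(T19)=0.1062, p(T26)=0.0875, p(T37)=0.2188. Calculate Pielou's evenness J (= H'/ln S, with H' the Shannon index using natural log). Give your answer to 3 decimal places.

H' = −Σ pᵢ ln pᵢ = −((-0.35502) + (-0.27282) + (-0.30502) + (-0.23815) + (-0.21316) + (-0.33249)) = 1.71665 (working shown to 5 dp, full precision carried).
With S = 6 species, ln S = 1.79176, so J = 1.71665/1.79176 = 0.95808, i.e. 0.958 to 3 decimal places.

0.958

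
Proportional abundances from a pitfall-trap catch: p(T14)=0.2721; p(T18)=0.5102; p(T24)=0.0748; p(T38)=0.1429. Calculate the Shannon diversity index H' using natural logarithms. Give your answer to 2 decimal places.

Each pᵢ ln pᵢ term (working shown to 4 dp, full precision carried): 0.2721×(-1.3016)=-0.3542, 0.5102×(-0.6730)=-0.3433, 0.0748×(-2.5929)=-0.1940, 0.1429×(-1.9456)=-0.2780.
Sum = -1.1695, so H' = 1.17.

1.17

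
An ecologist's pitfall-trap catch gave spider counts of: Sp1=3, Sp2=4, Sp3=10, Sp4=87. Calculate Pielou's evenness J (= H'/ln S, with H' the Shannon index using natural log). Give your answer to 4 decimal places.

Total N = 3+4+10+87 = 104, so the proportions are 0.028846, 0.038462, 0.096154, 0.836538 (working shown to 6 dp, full precision carried).
H' = −Σ pᵢ ln pᵢ = −((-0.102282) + (-0.125311) + (-0.225174) + (-0.149308)) = 0.602075.
With S = 4 species, ln S = 1.386294, so J = 0.602075/1.386294 = 0.434305, i.e. 0.4343 to 4 decimal places.

0.4343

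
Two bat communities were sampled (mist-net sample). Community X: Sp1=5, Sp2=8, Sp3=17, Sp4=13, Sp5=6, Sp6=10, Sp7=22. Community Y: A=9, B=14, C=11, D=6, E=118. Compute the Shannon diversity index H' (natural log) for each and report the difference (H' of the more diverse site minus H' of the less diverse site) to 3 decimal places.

Community X: N=81, proportions 0.06173, 0.09877, 0.20988, 0.16049, 0.07407, 0.12346, 0.2716, giving H' = 1.82691 (working shown to 5 dp, full precision carried).
Community Y: N=158, proportions 0.05696, 0.08861, 0.06962, 0.03797, 0.74684, giving H' = 0.90570.
Difference = |1.82691 − 0.90570| = 0.92121, i.e. 0.921 to 3 decimal places.

0.921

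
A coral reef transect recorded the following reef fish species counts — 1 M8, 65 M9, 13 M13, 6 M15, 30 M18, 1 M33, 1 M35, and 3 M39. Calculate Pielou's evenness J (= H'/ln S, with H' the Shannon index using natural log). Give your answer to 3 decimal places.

0.616

Total N = 1+65+13+6+30+1+1+3 = 120, so the proportions are 0.00833, 0.54167, 0.10833, 0.05, 0.25, 0.00833, 0.00833, 0.025 (working shown to 5 dp, full precision carried).
H' = −Σ pᵢ ln pᵢ = −((-0.03990) + (-0.33210) + (-0.24078) + (-0.14979) + (-0.34657) + (-0.03990) + (-0.03990) + (-0.09222)) = 1.28114.
With S = 8 species, ln S = 2.07944, so J = 1.28114/2.07944 = 0.61610, i.e. 0.616 to 3 decimal places.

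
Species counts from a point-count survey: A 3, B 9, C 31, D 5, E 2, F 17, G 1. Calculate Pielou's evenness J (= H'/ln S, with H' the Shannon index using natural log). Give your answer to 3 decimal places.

0.754

Total N = 3+9+31+5+2+17+1 = 68, so the proportions are 0.04412, 0.13235, 0.45588, 0.07353, 0.02941, 0.25, 0.01471 (working shown to 5 dp, full precision carried).
H' = −Σ pᵢ ln pᵢ = −((-0.13769) + (-0.26766) + (-0.35810) + (-0.19192) + (-0.10372) + (-0.34657) + (-0.06205)) = 1.46771.
With S = 7 species, ln S = 1.94591, so J = 1.46771/1.94591 = 0.75425, i.e. 0.754 to 3 decimal places.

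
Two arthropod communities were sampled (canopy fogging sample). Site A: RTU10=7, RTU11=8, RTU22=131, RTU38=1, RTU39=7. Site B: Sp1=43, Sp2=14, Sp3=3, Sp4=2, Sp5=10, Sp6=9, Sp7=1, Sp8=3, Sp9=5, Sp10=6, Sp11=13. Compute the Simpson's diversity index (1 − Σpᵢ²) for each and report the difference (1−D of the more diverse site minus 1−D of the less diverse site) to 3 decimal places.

0.522

Site A: N=154, proportions 0.045455, 0.051948, 0.850649, 0.006494, 0.045455, giving 1−D = 0.269523 (working shown to 6 dp, full precision carried).
Site B: N=109, proportions 0.394495, 0.12844, 0.027523, 0.018349, 0.091743, 0.082569, 0.009174, 0.027523, 0.045872, 0.055046, 0.119266, giving 1−D = 0.791348.
Difference = |0.269523 − 0.791348| = 0.521825, i.e. 0.522 to 3 decimal places.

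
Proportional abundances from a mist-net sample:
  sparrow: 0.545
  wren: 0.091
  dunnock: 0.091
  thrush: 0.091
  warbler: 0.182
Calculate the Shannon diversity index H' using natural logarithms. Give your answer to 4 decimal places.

Each pᵢ ln pᵢ term (working shown to 6 dp, full precision carried): 0.545×(-0.606969)=-0.330798, 0.091×(-2.396896)=-0.218118, 0.091×(-2.396896)=-0.218118, 0.091×(-2.396896)=-0.218118, 0.182×(-1.703749)=-0.310082.
Sum = -1.295233, so H' = 1.2952.

1.2952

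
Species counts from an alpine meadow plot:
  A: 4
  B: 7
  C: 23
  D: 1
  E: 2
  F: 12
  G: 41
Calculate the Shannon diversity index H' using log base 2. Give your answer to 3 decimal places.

2.088

Total N = 4+7+23+1+2+12+41 = 90, so the proportions are 0.04444, 0.07778, 0.25556, 0.01111, 0.02222, 0.13333, 0.45556 (working shown to 5 dp, full precision carried).
Each pᵢ log₂ pᵢ term: 0.04444×(-4.49185)=-0.19964, 0.07778×(-3.68450)=-0.28657, 0.25556×(-1.96829)=-0.50301, 0.01111×(-6.49185)=-0.07213, 0.02222×(-5.49185)=-0.12204, 0.13333×(-2.90689)=-0.38759, 0.45556×(-1.13430)=-0.51674.
Sum = -2.08771, so H' = 2.088.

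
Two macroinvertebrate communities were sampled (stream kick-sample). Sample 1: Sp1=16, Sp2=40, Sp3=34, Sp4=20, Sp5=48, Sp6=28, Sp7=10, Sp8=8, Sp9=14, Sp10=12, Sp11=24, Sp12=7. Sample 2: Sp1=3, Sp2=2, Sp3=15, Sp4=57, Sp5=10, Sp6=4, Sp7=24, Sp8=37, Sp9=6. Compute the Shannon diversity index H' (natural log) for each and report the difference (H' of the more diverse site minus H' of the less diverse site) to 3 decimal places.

0.579

Sample 1: N=261, proportions 0.0613, 0.15326, 0.13027, 0.07663, 0.18391, 0.10728, 0.03831, 0.03065, 0.05364, 0.04598, 0.09195, 0.02682, giving H' = 2.31866 (working shown to 5 dp, full precision carried).
Sample 2: N=158, proportions 0.01899, 0.01266, 0.09494, 0.36076, 0.06329, 0.02532, 0.1519, 0.23418, 0.03797, giving H' = 1.74009.
Difference = |2.31866 − 1.74009| = 0.57857, i.e. 0.579 to 3 decimal places.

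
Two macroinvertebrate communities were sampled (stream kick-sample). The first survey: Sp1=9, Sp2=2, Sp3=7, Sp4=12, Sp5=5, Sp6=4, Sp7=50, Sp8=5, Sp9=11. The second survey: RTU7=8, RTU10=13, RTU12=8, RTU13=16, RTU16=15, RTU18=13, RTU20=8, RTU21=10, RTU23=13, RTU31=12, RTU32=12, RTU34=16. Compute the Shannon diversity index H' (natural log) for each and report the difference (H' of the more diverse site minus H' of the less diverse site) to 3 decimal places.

0.738

The first survey: N=105, proportions 0.08571, 0.01905, 0.06667, 0.11429, 0.04762, 0.0381, 0.47619, 0.04762, 0.10476, giving H' = 1.71854 (working shown to 5 dp, full precision carried).
The second survey: N=144, proportions 0.05556, 0.09028, 0.05556, 0.11111, 0.10417, 0.09028, 0.05556, 0.06944, 0.09028, 0.08333, 0.08333, 0.11111, giving H' = 2.45629.
Difference = |1.71854 − 2.45629| = 0.73775, i.e. 0.738 to 3 decimal places.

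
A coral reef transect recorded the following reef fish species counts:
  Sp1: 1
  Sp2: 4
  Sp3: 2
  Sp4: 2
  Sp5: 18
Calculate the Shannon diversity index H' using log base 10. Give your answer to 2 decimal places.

Total N = 1+4+2+2+18 = 27, so the proportions are 0.037, 0.1481, 0.0741, 0.0741, 0.6667 (working shown to 4 dp, full precision carried).
Each pᵢ log₁₀ pᵢ term: 0.037×(-1.4314)=-0.0530, 0.1481×(-0.8293)=-0.1229, 0.0741×(-1.1303)=-0.0837, 0.0741×(-1.1303)=-0.0837, 0.6667×(-0.1761)=-0.1174.
Sum = -0.4607, so H' = 0.46.

0.46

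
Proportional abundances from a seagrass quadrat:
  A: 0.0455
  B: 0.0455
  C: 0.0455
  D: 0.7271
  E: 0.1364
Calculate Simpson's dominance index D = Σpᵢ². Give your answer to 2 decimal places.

D = 0.0455² + 0.0455² + 0.0455² + 0.7271² + 0.1364² = 0.0021 + 0.0021 + 0.0021 + 0.5287 + 0.0186 = 0.5535 (working shown to 4 dp, full precision carried).
To 2 decimal places, D = 0.55.

0.55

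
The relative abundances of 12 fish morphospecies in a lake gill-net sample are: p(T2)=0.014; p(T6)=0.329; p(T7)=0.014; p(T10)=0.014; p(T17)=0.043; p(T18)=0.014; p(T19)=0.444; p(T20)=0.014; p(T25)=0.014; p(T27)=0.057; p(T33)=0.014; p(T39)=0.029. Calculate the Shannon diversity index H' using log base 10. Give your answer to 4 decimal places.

0.6714

Each pᵢ log₁₀ pᵢ term (working shown to 7 dp, full precision carried): 0.014×(-1.8538720)=-0.0259542, 0.329×(-0.4828041)=-0.1588425, 0.014×(-1.8538720)=-0.0259542, 0.014×(-1.8538720)=-0.0259542, 0.043×(-1.3665315)=-0.0587609, 0.014×(-1.8538720)=-0.0259542, 0.444×(-0.3526170)=-0.1565620, 0.014×(-1.8538720)=-0.0259542, 0.014×(-1.8538720)=-0.0259542, 0.057×(-1.2441251)=-0.0709151, 0.014×(-1.8538720)=-0.0259542, 0.029×(-1.5376020)=-0.0445905.
Sum = -0.6713504, so H' = 0.6714.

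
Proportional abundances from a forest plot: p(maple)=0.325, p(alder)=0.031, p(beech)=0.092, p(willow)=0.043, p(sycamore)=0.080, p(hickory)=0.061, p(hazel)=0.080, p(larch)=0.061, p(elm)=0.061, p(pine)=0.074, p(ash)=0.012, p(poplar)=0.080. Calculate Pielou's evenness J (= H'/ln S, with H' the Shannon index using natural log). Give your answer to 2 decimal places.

0.88

H' = −Σ pᵢ ln pᵢ = −((-0.3653) + (-0.1077) + (-0.2195) + (-0.1353) + (-0.2021) + (-0.1706) + (-0.2021) + (-0.1706) + (-0.1706) + (-0.1927) + (-0.0531) + (-0.2021)) = 2.1915 (working shown to 4 dp, full precision carried).
With S = 12 species, ln S = 2.4849, so J = 2.1915/2.4849 = 0.8819, i.e. 0.88 to 2 decimal places.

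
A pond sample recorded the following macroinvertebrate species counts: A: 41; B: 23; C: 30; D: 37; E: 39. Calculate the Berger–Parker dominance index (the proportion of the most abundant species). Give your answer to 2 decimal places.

0.24

Total N = 41+23+30+37+39 = 170, so the proportions are 0.2412, 0.1353, 0.1765, 0.2176, 0.2294 (working shown to 4 dp, full precision carried).
The largest proportion is 0.2412, i.e. d = 0.24 to 2 decimal places.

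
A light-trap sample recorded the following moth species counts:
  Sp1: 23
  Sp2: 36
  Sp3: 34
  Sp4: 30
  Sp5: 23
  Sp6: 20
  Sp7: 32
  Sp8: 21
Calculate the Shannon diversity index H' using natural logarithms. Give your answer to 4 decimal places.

Total N = 23+36+34+30+23+20+32+21 = 219, so the proportions are 0.105023, 0.164384, 0.155251, 0.136986, 0.105023, 0.091324, 0.146119, 0.09589 (working shown to 6 dp, full precision carried).
Each pᵢ ln pᵢ term: 0.105023×(-2.253578)=-0.236677, 0.164384×(-1.805553)=-0.296803, 0.155251×(-1.862711)=-0.289188, 0.136986×(-1.987874)=-0.272312, 0.105023×(-2.253578)=-0.236677, 0.091324×(-2.393339)=-0.218570, 0.146119×(-1.923336)=-0.281035, 0.09589×(-2.344549)=-0.224820.
Sum = -2.056082, so H' = 2.0561.

2.0561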